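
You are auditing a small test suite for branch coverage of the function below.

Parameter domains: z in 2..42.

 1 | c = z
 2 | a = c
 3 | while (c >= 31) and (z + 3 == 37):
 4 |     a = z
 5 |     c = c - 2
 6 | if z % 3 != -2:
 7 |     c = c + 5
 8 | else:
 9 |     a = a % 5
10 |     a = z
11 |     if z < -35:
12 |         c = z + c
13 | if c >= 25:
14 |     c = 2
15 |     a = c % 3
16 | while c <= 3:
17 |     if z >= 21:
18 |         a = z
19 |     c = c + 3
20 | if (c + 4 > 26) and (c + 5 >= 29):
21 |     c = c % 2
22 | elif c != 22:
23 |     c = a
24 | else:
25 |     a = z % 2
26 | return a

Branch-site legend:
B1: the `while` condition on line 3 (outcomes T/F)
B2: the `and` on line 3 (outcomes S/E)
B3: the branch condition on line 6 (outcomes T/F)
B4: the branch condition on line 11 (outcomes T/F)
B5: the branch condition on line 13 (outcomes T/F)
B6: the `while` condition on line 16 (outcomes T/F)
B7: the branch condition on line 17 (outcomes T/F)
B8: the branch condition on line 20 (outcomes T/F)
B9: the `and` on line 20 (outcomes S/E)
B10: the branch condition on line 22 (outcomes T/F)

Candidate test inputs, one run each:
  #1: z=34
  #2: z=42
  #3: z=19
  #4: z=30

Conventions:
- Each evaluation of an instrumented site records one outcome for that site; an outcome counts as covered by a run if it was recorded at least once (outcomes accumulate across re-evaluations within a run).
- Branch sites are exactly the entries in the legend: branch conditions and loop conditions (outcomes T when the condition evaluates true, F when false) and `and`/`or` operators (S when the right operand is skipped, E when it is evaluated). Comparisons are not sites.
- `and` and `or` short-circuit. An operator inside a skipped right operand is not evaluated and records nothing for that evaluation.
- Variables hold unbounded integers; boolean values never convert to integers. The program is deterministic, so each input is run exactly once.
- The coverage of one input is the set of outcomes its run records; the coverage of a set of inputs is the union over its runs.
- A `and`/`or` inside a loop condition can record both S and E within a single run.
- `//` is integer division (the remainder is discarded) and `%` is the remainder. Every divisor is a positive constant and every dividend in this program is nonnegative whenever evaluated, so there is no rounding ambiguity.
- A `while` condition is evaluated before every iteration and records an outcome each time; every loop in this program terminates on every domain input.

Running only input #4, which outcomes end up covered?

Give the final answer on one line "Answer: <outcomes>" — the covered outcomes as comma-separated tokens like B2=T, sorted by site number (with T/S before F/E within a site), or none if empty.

Running input #4 (z=30), event by event:
  B2->S, B1->F, B3->T, B5->T, B6->T, B7->T, B6->F, B9->S, B8->F, B10->T
collecting distinct outcomes: B1=F, B2=S, B3=T, B5=T, B6=T, B6=F, B7=T, B8=F, B9=S, B10=T

Answer: B1=F, B2=S, B3=T, B5=T, B6=T, B6=F, B7=T, B8=F, B9=S, B10=T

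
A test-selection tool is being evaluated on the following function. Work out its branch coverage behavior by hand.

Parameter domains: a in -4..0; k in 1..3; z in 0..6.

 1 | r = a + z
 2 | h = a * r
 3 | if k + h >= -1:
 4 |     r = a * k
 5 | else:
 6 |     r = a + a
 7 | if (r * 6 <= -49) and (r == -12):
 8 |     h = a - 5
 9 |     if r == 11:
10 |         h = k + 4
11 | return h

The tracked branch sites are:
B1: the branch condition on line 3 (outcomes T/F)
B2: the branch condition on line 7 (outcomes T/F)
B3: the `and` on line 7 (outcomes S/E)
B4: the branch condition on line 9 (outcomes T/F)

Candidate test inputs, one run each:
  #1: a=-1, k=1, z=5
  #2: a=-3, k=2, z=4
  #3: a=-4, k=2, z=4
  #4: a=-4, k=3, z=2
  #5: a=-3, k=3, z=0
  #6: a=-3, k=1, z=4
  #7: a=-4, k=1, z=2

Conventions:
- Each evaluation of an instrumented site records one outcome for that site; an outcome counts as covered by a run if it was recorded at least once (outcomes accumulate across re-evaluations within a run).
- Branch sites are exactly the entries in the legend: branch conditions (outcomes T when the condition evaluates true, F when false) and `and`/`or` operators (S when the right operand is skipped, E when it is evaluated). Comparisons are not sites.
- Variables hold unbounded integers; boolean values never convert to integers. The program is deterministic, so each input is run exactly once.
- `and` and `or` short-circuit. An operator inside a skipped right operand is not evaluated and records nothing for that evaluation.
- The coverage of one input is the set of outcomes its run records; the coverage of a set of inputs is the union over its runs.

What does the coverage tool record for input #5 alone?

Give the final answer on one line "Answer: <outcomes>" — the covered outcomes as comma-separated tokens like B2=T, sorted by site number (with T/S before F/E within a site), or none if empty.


Tracing the run of input #5 (a=-3, k=3, z=0):
  B1->T, B3->E, B2->F
deduplicating events, the covered set is: B1=T, B2=F, B3=E
Answer: B1=T, B2=F, B3=E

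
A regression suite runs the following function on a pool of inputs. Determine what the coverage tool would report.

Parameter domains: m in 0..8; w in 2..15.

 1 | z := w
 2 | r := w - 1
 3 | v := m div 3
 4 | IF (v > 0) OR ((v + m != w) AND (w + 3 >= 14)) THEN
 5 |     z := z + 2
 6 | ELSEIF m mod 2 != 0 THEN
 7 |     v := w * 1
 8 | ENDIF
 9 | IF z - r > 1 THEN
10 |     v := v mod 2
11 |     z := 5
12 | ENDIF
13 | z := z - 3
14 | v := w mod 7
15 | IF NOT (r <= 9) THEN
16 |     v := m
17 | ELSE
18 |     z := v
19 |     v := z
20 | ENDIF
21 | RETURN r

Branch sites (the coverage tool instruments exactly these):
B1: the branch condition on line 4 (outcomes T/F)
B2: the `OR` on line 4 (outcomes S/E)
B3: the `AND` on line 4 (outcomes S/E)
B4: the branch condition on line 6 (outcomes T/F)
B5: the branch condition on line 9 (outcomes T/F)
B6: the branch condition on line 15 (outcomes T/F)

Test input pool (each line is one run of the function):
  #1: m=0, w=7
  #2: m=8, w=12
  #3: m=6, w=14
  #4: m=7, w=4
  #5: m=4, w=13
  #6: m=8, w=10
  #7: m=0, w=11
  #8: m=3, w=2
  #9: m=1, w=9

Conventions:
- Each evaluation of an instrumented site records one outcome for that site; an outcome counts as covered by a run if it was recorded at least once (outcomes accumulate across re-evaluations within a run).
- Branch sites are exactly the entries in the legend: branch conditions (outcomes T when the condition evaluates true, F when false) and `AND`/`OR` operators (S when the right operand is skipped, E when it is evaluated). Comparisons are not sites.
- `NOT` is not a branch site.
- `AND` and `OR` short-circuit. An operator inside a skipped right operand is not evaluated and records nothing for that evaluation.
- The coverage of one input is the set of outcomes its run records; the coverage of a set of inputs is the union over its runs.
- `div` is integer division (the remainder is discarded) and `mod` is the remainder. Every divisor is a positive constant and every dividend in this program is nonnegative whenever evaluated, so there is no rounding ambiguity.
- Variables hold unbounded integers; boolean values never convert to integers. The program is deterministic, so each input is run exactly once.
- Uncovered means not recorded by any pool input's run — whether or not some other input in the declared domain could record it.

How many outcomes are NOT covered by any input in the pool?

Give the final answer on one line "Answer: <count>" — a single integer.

input #1, m=0, w=7: events B2->E, B3->E, B1->F, B4->F, B5->F, B6->F; outcomes B1=F, B2=E, B3=E, B4=F, B5=F, B6=F
input #2, m=8, w=12: events B2->S, B1->T, B5->T, B6->T; outcomes B1=T, B2=S, B5=T, B6=T
input #3, m=6, w=14: events B2->S, B1->T, B5->T, B6->T; outcomes B1=T, B2=S, B5=T, B6=T
input #4, m=7, w=4: events B2->S, B1->T, B5->T, B6->F; outcomes B1=T, B2=S, B5=T, B6=F
input #5, m=4, w=13: events B2->S, B1->T, B5->T, B6->T; outcomes B1=T, B2=S, B5=T, B6=T
input #6, m=8, w=10: events B2->S, B1->T, B5->T, B6->F; outcomes B1=T, B2=S, B5=T, B6=F
input #7, m=0, w=11: events B2->E, B3->E, B1->T, B5->T, B6->T; outcomes B1=T, B2=E, B3=E, B5=T, B6=T
input #8, m=3, w=2: events B2->S, B1->T, B5->T, B6->F; outcomes B1=T, B2=S, B5=T, B6=F
input #9, m=1, w=9: events B2->E, B3->E, B1->F, B4->T, B5->F, B6->F; outcomes B1=F, B2=E, B3=E, B4=T, B5=F, B6=F
union over the pool: B1=T, B1=F, B2=S, B2=E, B3=E, B4=T, B4=F, B5=T, B5=F, B6=T, B6=F
uncovered (1 of 12): B3=S

Answer: 1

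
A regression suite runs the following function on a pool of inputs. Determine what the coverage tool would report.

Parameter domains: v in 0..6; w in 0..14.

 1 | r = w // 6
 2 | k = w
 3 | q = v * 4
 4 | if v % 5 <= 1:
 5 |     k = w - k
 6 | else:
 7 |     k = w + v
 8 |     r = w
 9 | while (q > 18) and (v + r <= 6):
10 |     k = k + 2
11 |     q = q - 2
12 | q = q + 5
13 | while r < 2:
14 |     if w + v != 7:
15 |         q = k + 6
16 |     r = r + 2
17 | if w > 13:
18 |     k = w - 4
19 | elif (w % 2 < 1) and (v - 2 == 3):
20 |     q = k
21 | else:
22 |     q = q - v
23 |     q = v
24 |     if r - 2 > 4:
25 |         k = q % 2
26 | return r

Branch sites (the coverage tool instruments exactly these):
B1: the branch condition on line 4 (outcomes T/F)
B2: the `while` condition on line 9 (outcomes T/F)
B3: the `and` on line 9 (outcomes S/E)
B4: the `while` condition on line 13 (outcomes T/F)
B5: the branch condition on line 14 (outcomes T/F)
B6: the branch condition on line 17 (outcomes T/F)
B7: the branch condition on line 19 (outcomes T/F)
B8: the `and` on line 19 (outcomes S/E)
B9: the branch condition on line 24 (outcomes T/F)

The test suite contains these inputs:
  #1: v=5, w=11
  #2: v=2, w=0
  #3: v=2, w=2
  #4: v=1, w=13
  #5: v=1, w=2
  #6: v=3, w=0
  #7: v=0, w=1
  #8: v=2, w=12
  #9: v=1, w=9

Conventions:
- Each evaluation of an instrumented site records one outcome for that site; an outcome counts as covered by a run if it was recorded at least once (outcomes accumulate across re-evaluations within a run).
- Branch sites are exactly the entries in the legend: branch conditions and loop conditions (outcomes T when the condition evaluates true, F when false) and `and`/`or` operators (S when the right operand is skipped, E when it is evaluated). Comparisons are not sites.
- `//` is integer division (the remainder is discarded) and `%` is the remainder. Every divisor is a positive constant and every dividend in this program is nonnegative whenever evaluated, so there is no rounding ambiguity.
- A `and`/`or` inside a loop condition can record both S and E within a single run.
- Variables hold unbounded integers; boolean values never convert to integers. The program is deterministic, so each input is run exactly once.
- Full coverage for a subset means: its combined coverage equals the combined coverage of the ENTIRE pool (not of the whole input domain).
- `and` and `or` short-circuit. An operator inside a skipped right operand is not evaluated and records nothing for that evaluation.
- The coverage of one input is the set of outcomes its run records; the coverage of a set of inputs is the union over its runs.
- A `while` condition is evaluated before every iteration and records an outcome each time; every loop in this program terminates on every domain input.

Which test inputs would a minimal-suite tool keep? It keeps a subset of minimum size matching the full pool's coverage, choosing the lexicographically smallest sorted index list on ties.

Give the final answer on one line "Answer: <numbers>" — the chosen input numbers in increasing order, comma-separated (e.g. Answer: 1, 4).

test 1 (v=5, w=11) fires B1->T, B3->E, B2->T, B3->S, B2->F, B4->T, B5->T, B4->F, B6->F, B8->S, B7->F, B9->F; hits B1=T, B2=T, B2=F, B3=S, B3=E, B4=T, B4=F, B5=T, B6=F, B7=F, B8=S, B9=F
test 2 (v=2, w=0) fires B1->F, B3->S, B2->F, B4->T, B5->T, B4->F, B6->F, B8->E, B7->F, B9->F; hits B1=F, B2=F, B3=S, B4=T, B4=F, B5=T, B6=F, B7=F, B8=E, B9=F
test 3 (v=2, w=2) fires B1->F, B3->S, B2->F, B4->F, B6->F, B8->E, B7->F, B9->F; hits B1=F, B2=F, B3=S, B4=F, B6=F, B7=F, B8=E, B9=F
test 4 (v=1, w=13) fires B1->T, B3->S, B2->F, B4->F, B6->F, B8->S, B7->F, B9->F; hits B1=T, B2=F, B3=S, B4=F, B6=F, B7=F, B8=S, B9=F
test 5 (v=1, w=2) fires B1->T, B3->S, B2->F, B4->T, B5->T, B4->F, B6->F, B8->E, B7->F, B9->F; hits B1=T, B2=F, B3=S, B4=T, B4=F, B5=T, B6=F, B7=F, B8=E, B9=F
test 6 (v=3, w=0) fires B1->F, B3->S, B2->F, B4->T, B5->T, B4->F, B6->F, B8->E, B7->F, B9->F; hits B1=F, B2=F, B3=S, B4=T, B4=F, B5=T, B6=F, B7=F, B8=E, B9=F
test 7 (v=0, w=1) fires B1->T, B3->S, B2->F, B4->T, B5->T, B4->F, B6->F, B8->S, B7->F, B9->F; hits B1=T, B2=F, B3=S, B4=T, B4=F, B5=T, B6=F, B7=F, B8=S, B9=F
test 8 (v=2, w=12) fires B1->F, B3->S, B2->F, B4->F, B6->F, B8->E, B7->F, B9->T; hits B1=F, B2=F, B3=S, B4=F, B6=F, B7=F, B8=E, B9=T
test 9 (v=1, w=9) fires B1->T, B3->S, B2->F, B4->T, B5->T, B4->F, B6->F, B8->S, B7->F, B9->F; hits B1=T, B2=F, B3=S, B4=T, B4=F, B5=T, B6=F, B7=F, B8=S, B9=F
pool-wide coverage (15 outcomes): B1=T, B1=F, B2=T, B2=F, B3=S, B3=E, B4=T, B4=F, B5=T, B6=F, B7=F, B8=S, B8=E, B9=T, B9=F
checked all size-1 subsets: none covers 15 outcomes (max 12/15)
at size 2, {1, 8} reaches all 15 outcomes; every lexicographically earlier size-2 subset fails

Answer: 1, 8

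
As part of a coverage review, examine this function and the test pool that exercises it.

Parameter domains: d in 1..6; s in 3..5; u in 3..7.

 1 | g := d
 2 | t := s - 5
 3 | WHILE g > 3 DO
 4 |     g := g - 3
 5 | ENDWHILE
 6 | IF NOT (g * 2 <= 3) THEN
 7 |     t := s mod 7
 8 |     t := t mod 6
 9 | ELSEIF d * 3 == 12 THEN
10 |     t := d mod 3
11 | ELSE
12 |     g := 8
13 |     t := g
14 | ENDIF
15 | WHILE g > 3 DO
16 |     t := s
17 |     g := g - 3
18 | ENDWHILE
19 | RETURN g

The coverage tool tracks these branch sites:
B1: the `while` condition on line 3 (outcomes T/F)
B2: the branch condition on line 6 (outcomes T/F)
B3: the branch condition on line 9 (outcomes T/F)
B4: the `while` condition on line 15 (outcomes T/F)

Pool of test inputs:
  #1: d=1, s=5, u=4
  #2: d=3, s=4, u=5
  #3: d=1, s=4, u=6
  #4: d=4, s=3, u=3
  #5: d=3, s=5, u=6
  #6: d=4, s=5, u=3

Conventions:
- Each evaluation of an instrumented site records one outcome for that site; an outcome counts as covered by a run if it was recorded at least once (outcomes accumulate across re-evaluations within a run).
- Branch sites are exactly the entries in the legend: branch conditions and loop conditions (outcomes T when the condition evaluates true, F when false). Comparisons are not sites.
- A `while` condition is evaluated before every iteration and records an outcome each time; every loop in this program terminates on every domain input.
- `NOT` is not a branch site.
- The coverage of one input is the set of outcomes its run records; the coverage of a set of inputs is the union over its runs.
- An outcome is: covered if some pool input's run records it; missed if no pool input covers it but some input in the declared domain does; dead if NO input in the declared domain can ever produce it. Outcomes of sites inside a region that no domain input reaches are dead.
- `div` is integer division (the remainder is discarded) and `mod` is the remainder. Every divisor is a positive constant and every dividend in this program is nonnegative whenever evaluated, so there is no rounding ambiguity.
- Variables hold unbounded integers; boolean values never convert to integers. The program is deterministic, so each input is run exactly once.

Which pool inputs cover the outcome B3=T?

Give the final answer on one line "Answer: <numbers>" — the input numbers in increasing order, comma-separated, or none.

input #1 (d=1, s=5, u=4): never hits B3=T
input #2 (d=3, s=4, u=5): never hits B3=T
input #3 (d=1, s=4, u=6): never hits B3=T
input #4 (d=4, s=3, u=3): hits B3=T
input #5 (d=3, s=5, u=6): never hits B3=T
input #6 (d=4, s=5, u=3): hits B3=T

Answer: 4, 6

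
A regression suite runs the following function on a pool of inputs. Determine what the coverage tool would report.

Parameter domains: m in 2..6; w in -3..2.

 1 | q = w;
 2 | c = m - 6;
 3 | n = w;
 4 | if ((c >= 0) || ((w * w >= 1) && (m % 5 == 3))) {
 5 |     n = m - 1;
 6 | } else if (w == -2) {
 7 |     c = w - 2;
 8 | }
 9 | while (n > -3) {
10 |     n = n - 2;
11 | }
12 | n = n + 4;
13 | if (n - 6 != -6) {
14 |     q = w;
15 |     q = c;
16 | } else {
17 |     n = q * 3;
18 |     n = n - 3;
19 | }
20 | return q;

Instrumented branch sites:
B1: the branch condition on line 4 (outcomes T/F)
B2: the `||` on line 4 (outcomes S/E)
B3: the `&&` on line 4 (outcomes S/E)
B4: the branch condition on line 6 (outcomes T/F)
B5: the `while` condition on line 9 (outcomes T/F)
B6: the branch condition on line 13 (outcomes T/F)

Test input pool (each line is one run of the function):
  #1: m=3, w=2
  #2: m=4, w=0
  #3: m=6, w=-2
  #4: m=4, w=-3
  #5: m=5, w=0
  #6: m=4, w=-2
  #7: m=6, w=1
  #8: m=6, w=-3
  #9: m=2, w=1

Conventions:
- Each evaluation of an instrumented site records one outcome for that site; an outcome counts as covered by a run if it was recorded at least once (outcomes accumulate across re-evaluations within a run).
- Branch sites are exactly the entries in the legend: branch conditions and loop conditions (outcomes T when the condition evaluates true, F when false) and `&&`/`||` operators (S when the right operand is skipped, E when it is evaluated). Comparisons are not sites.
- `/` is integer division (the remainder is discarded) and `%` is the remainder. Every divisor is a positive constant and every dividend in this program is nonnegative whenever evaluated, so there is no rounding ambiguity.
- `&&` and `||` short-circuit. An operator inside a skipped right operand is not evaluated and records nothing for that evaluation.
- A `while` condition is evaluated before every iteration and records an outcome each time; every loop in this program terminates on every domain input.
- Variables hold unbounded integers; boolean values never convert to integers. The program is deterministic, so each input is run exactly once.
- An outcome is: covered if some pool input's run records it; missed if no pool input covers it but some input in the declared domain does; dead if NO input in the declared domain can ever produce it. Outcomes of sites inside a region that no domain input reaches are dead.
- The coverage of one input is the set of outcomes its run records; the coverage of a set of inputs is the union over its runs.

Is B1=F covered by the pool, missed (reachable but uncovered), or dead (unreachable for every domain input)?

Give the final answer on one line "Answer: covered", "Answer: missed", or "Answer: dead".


B1=F is recorded by pool input(s) 2, 4, 5, 6, 9 -> covered
Answer: covered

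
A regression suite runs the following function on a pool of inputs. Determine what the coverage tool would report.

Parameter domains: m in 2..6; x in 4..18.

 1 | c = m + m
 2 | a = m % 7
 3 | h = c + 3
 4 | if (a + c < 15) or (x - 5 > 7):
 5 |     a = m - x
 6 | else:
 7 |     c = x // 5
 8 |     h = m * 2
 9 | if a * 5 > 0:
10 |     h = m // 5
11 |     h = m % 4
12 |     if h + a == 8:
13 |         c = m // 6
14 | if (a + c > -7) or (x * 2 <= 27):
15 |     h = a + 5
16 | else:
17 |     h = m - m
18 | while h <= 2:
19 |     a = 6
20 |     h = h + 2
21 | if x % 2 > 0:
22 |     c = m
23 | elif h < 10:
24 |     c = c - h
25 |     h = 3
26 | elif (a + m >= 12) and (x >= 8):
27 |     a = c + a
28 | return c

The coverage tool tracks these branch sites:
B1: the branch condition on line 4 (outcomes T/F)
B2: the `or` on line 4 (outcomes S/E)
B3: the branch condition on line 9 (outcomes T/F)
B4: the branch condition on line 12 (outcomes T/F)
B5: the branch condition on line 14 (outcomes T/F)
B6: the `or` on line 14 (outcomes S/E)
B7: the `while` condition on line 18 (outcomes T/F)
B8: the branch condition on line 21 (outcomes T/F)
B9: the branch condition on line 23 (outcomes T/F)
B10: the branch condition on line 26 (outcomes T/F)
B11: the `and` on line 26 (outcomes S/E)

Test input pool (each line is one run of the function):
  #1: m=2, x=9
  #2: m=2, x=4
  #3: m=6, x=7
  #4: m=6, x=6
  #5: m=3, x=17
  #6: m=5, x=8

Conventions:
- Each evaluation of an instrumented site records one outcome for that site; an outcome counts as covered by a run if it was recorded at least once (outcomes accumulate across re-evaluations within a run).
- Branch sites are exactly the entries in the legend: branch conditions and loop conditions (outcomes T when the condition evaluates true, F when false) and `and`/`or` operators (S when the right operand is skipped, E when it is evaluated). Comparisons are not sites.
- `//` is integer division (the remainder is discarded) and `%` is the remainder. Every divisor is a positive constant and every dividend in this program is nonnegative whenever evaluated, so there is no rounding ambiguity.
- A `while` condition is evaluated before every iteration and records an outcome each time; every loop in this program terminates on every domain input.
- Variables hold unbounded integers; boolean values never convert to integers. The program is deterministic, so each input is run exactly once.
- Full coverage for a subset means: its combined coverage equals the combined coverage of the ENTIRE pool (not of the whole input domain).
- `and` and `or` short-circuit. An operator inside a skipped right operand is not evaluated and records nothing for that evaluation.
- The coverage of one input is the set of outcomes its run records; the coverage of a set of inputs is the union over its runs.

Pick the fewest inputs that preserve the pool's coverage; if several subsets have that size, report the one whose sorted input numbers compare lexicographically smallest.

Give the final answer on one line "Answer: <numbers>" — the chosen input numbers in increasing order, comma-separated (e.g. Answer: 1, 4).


input #1, m=2, x=9: events B2->S, B1->T, B3->F, B6->S, B5->T, B7->T, B7->T, B7->T, B7->F, B8->T; outcomes B1=T, B2=S, B3=F, B5=T, B6=S, B7=T, B7=F, B8=T
input #2, m=2, x=4: events B2->S, B1->T, B3->F, B6->S, B5->T, B7->F, B8->F, B9->T; outcomes B1=T, B2=S, B3=F, B5=T, B6=S, B7=F, B8=F, B9=T
input #3, m=6, x=7: events B2->E, B1->F, B3->T, B4->T, B6->S, B5->T, B7->F, B8->T; outcomes B1=F, B2=E, B3=T, B4=T, B5=T, B6=S, B7=F, B8=T
input #4, m=6, x=6: events B2->E, B1->F, B3->T, B4->T, B6->S, B5->T, B7->F, B8->F, B9->F, B11->E, B10->F; outcomes B1=F, B2=E, B3=T, B4=T, B5=T, B6=S, B7=F, B8=F, B9=F, B10=F, B11=E
input #5, m=3, x=17: events B2->S, B1->T, B3->F, B6->E, B5->F, B7->T, B7->T, B7->F, B8->T; outcomes B1=T, B2=S, B3=F, B5=F, B6=E, B7=T, B7=F, B8=T
input #6, m=5, x=8: events B2->E, B1->F, B3->T, B4->F, B6->S, B5->T, B7->F, B8->F, B9->F, B11->S, B10->F; outcomes B1=F, B2=E, B3=T, B4=F, B5=T, B6=S, B7=F, B8=F, B9=F, B10=F, B11=S
pool-wide coverage (21 outcomes): B1=T, B1=F, B2=S, B2=E, B3=T, B3=F, B4=T, B4=F, B5=T, B5=F, B6=S, B6=E, B7=T, B7=F, B8=T, B8=F, B9=T, B9=F, B10=F, B11=S, B11=E
no size-1 subset reaches all 21 outcomes (best union: 11/21)
no size-2 subset reaches all 21 outcomes (best union: 18/21)
no size-3 subset reaches all 21 outcomes (best union: 20/21)
inputs {2, 4, 5, 6} (size 4) cover everything; no size-4 subset with a lexicographically smaller index list covers all 21
Answer: 2, 4, 5, 6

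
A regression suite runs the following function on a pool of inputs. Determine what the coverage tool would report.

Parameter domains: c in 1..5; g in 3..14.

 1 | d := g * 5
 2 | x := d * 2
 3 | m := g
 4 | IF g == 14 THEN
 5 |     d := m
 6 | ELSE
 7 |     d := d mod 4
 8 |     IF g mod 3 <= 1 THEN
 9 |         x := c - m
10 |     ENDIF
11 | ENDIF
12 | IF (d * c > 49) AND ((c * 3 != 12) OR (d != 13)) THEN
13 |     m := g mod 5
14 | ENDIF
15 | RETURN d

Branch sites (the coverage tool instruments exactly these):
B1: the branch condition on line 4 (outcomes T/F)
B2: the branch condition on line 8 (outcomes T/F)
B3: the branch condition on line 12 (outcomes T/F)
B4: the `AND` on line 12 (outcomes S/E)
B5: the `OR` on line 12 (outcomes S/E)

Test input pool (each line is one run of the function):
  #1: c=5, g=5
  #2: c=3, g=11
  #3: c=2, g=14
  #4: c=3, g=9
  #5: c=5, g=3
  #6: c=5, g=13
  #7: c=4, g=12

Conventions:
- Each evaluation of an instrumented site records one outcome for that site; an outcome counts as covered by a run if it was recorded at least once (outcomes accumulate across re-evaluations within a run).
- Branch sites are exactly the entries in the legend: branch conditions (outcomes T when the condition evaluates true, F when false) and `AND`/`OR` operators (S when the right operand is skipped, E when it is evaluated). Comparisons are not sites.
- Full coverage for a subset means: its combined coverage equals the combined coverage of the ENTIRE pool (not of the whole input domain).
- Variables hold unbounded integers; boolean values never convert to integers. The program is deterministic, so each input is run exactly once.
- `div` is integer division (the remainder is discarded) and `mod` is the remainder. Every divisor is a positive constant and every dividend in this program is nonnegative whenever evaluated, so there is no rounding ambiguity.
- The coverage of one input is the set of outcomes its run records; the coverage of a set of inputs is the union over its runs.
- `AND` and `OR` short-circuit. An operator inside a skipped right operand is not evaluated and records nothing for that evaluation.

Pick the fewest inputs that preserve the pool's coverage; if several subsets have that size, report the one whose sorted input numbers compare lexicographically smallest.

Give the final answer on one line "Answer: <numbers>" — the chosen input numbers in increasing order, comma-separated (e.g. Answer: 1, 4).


test 1 (c=5, g=5) hits B1=F, B2=F, B3=F, B4=S
test 2 (c=3, g=11) hits B1=F, B2=F, B3=F, B4=S
test 3 (c=2, g=14) hits B1=T, B3=F, B4=S
test 4 (c=3, g=9) hits B1=F, B2=T, B3=F, B4=S
test 5 (c=5, g=3) hits B1=F, B2=T, B3=F, B4=S
test 6 (c=5, g=13) hits B1=F, B2=T, B3=F, B4=S
test 7 (c=4, g=12) hits B1=F, B2=T, B3=F, B4=S
the full pool covers 6 outcomes: B1=T, B1=F, B2=T, B2=F, B3=F, B4=S
no size-1 subset reaches all 6 outcomes (best union: 4/6)
no size-2 subset reaches all 6 outcomes (best union: 5/6)
size 3: inputs {1, 3, 4} cover all 6 outcomes, and no lexicographically smaller subset of this size does
Answer: 1, 3, 4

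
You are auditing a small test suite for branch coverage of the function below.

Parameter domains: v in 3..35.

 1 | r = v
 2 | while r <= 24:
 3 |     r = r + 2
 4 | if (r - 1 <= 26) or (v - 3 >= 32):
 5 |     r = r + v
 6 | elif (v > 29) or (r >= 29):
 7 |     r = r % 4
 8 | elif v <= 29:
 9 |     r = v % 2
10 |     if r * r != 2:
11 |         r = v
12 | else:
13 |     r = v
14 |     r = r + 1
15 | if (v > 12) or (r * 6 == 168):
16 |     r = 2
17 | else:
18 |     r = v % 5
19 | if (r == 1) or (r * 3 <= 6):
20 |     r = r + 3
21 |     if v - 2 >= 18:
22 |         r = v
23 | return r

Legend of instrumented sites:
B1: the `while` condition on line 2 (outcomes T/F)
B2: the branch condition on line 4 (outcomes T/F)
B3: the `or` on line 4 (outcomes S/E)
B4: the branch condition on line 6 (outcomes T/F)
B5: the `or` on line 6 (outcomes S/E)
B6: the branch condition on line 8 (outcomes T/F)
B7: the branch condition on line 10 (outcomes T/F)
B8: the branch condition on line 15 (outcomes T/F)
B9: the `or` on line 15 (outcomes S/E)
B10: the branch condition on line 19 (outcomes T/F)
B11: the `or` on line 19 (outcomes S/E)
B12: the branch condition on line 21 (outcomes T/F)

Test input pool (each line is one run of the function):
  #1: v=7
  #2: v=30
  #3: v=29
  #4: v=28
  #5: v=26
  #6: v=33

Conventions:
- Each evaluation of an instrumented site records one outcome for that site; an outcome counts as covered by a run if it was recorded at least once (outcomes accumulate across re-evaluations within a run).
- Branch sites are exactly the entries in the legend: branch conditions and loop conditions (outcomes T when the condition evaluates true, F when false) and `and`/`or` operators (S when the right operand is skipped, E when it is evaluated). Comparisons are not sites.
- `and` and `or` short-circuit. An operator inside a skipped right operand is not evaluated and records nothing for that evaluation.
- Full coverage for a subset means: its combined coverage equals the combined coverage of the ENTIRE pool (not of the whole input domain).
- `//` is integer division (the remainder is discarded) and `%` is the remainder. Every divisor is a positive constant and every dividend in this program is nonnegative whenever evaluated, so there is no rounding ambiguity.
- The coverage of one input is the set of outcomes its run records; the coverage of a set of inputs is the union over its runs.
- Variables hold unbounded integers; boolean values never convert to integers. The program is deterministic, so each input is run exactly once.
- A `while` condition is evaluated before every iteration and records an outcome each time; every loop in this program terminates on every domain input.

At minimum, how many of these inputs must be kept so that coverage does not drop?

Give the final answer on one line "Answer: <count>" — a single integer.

input #1 (v=7): events B1->T, B1->T, B1->T, B1->T, B1->T, B1->T, B1->T, B1->T, B1->T, B1->F, B3->S, B2->T, B9->E, B8->F, ...; covers B1=T, B1=F, B2=T, B3=S, B8=F, B9=E, B10=T, B11=E, B12=F
input #2 (v=30): events B1->F, B3->E, B2->F, B5->S, B4->T, B9->S, B8->T, B11->E, B10->T, B12->T; covers B1=F, B2=F, B3=E, B4=T, B5=S, B8=T, B9=S, B10=T, B11=E, B12=T
input #3 (v=29): events B1->F, B3->E, B2->F, B5->E, B4->T, B9->S, B8->T, B11->E, B10->T, B12->T; covers B1=F, B2=F, B3=E, B4=T, B5=E, B8=T, B9=S, B10=T, B11=E, B12=T
input #4 (v=28): events B1->F, B3->E, B2->F, B5->E, B4->F, B6->T, B7->T, B9->S, B8->T, B11->E, B10->T, B12->T; covers B1=F, B2=F, B3=E, B4=F, B5=E, B6=T, B7=T, B8=T, B9=S, B10=T, B11=E, B12=T
input #5 (v=26): events B1->F, B3->S, B2->T, B9->S, B8->T, B11->E, B10->T, B12->T; covers B1=F, B2=T, B3=S, B8=T, B9=S, B10=T, B11=E, B12=T
input #6 (v=33): events B1->F, B3->E, B2->F, B5->S, B4->T, B9->S, B8->T, B11->E, B10->T, B12->T; covers B1=F, B2=F, B3=E, B4=T, B5=S, B8=T, B9=S, B10=T, B11=E, B12=T
the full pool covers 20 outcomes: B1=T, B1=F, B2=T, B2=F, B3=S, B3=E, B4=T, B4=F, B5=S, B5=E, B6=T, B7=T, B8=T, B8=F, B9=S, B9=E, B10=T, B11=E, B12=T, B12=F
every size-1 subset falls short of the 20 outcomes (best: 12/20)
every size-2 subset falls short of the 20 outcomes (best: 18/20)
the canonical winner is {1, 2, 4}: size 3, full 20-outcome coverage, earliest index list among size-3 covers

Answer: 3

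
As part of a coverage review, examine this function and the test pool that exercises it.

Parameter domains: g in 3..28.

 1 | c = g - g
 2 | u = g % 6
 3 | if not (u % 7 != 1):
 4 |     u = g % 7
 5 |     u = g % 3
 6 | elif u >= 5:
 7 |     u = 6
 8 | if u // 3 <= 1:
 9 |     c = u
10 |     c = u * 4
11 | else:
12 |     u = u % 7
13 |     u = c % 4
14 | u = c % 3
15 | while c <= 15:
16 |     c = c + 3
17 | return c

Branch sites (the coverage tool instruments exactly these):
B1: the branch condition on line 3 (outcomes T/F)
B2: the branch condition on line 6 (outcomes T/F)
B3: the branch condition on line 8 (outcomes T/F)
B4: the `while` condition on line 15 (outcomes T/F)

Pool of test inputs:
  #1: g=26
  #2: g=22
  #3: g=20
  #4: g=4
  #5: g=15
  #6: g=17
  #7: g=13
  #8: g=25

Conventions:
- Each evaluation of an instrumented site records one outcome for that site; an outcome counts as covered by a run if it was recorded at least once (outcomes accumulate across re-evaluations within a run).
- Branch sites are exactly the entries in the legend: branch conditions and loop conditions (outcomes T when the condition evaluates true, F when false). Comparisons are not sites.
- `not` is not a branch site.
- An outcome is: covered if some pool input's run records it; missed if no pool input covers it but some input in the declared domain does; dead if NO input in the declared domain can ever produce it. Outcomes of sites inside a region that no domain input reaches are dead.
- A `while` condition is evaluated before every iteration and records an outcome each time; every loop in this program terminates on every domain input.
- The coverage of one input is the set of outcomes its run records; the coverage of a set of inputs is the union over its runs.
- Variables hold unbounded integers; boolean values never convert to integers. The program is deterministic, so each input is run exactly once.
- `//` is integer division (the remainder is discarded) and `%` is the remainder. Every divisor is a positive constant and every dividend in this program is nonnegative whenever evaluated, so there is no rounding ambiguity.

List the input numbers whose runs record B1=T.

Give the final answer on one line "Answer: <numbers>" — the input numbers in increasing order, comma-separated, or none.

input #1 (g=26): misses B1=T
input #2 (g=22): misses B1=T
input #3 (g=20): misses B1=T
input #4 (g=4): misses B1=T
input #5 (g=15): misses B1=T
input #6 (g=17): misses B1=T
input #7 (g=13): covers B1=T
input #8 (g=25): covers B1=T

Answer: 7, 8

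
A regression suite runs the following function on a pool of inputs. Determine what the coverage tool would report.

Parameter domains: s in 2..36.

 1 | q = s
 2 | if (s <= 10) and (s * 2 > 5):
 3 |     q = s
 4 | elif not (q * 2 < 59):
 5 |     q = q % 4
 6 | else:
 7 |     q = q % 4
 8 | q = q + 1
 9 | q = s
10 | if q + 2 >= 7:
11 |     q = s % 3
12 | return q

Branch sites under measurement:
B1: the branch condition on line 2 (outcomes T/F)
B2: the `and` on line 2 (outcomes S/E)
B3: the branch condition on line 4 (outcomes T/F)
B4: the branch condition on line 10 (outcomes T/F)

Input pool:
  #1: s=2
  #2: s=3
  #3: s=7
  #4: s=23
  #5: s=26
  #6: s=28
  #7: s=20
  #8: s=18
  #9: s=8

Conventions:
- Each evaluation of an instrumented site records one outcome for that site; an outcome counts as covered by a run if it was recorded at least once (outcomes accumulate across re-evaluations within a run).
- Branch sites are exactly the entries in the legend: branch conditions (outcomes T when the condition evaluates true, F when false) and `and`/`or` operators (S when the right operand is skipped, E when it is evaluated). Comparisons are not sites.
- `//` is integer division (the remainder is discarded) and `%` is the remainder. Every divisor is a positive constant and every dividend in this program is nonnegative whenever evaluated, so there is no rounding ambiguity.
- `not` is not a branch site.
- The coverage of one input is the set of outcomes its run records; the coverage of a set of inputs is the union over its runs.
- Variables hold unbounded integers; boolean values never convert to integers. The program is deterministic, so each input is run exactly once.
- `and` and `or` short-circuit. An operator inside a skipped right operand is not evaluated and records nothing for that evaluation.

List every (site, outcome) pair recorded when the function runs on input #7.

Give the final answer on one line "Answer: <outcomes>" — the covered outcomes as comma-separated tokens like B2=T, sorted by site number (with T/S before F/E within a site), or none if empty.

Running input #7 (s=20), event by event:
  B2->S, B1->F, B3->F, B4->T
distinct outcomes covered: B1=F, B2=S, B3=F, B4=T

Answer: B1=F, B2=S, B3=F, B4=T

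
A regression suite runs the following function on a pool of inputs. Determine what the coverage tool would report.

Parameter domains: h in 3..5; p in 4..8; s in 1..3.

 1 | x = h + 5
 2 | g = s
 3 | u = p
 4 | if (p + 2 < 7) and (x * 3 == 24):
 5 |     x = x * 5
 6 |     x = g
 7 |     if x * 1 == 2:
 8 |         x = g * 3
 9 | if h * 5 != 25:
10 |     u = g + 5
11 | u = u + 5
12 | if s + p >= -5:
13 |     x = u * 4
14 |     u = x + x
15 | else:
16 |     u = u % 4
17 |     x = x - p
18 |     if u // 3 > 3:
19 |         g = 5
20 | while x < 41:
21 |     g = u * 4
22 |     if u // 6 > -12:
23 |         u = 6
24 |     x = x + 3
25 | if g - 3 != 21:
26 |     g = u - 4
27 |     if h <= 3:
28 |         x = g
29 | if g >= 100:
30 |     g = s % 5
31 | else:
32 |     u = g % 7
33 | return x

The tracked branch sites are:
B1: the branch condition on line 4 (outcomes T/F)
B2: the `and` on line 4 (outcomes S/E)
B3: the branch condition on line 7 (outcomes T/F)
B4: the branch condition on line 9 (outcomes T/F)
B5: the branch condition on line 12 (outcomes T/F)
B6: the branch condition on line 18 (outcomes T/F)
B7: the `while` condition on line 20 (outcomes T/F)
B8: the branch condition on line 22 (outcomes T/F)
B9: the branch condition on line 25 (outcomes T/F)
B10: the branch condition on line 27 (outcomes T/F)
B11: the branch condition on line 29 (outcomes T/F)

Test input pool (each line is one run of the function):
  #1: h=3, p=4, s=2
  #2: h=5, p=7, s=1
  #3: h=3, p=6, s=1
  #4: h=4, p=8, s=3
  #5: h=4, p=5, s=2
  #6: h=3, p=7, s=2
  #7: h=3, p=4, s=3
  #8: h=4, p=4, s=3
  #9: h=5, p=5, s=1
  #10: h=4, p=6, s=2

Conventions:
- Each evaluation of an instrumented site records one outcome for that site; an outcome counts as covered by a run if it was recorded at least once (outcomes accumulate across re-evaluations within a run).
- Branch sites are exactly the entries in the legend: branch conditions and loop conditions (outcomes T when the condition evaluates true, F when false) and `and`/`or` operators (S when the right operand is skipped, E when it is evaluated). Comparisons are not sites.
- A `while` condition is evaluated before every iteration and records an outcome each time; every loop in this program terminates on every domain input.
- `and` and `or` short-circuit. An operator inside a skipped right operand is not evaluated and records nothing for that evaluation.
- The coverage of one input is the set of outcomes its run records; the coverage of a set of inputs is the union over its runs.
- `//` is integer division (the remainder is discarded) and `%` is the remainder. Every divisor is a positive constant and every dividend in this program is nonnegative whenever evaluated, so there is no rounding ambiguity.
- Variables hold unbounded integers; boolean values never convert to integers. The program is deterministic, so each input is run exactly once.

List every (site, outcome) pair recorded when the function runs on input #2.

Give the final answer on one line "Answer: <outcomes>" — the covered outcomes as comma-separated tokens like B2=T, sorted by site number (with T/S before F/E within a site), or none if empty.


Running input #2 (h=5, p=7, s=1), event by event:
  B2->S, B1->F, B4->F, B5->T, B7->F, B9->T, B10->F, B11->F
collecting distinct outcomes: B1=F, B2=S, B4=F, B5=T, B7=F, B9=T, B10=F, B11=F
Answer: B1=F, B2=S, B4=F, B5=T, B7=F, B9=T, B10=F, B11=F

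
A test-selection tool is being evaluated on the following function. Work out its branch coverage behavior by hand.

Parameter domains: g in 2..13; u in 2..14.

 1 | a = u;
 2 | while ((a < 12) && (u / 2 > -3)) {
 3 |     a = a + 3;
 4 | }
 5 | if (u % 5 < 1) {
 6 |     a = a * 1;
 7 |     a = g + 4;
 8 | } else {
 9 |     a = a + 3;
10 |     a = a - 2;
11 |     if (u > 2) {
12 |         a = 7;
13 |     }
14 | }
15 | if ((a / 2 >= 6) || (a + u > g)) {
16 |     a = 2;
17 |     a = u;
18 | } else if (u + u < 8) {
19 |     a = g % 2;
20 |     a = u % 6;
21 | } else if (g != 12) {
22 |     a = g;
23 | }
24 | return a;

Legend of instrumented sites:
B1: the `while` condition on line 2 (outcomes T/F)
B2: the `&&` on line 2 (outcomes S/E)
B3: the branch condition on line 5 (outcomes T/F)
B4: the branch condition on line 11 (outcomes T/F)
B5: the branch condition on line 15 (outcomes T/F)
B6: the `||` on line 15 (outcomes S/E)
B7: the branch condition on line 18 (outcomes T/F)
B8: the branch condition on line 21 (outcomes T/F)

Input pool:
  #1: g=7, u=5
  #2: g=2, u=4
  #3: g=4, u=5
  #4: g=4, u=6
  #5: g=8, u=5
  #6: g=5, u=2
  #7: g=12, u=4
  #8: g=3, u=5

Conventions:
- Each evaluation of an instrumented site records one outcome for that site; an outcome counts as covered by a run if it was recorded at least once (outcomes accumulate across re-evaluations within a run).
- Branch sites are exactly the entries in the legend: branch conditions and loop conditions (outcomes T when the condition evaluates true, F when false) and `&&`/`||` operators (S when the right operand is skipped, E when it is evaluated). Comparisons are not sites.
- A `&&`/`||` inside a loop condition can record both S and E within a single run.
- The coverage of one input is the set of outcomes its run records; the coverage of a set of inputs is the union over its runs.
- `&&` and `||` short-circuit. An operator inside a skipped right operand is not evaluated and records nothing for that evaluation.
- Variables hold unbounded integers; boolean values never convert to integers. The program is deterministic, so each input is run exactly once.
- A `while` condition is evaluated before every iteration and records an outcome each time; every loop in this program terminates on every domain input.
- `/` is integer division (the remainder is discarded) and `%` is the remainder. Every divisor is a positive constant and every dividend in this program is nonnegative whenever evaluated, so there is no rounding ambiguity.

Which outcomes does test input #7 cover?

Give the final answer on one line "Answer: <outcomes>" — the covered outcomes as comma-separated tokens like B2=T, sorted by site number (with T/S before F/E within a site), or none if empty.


Tracing the run of input #7 (g=12, u=4):
  B2->E, B1->T, B2->E, B1->T, B2->E, B1->T, B2->S, B1->F, B3->F, B4->T
  B6->E, B5->F, B7->F, B8->F
distinct outcomes covered: B1=T, B1=F, B2=S, B2=E, B3=F, B4=T, B5=F, B6=E, B7=F, B8=F
Answer: B1=T, B1=F, B2=S, B2=E, B3=F, B4=T, B5=F, B6=E, B7=F, B8=F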